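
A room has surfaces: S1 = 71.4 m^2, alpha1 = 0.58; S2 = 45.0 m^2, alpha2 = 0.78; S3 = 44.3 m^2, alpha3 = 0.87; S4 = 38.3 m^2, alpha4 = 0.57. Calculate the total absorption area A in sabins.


Given surfaces:
  Surface 1: 71.4 * 0.58 = 41.412
  Surface 2: 45.0 * 0.78 = 35.1
  Surface 3: 44.3 * 0.87 = 38.541
  Surface 4: 38.3 * 0.57 = 21.831
Formula: A = sum(Si * alpha_i)
A = 41.412 + 35.1 + 38.541 + 21.831
A = 136.88

136.88 sabins


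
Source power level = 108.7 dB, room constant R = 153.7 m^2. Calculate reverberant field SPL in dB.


Given values:
  Lw = 108.7 dB, R = 153.7 m^2
Formula: SPL = Lw + 10 * log10(4 / R)
Compute 4 / R = 4 / 153.7 = 0.026025
Compute 10 * log10(0.026025) = -15.8461
SPL = 108.7 + (-15.8461) = 92.85

92.85 dB


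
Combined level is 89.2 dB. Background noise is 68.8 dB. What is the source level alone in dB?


Given values:
  L_total = 89.2 dB, L_bg = 68.8 dB
Formula: L_source = 10 * log10(10^(L_total/10) - 10^(L_bg/10))
Convert to linear:
  10^(89.2/10) = 831763771.1027
  10^(68.8/10) = 7585775.7503
Difference: 831763771.1027 - 7585775.7503 = 824177995.3524
L_source = 10 * log10(824177995.3524) = 89.16

89.16 dB


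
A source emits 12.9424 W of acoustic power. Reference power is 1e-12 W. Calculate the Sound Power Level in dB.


Given values:
  W = 12.9424 W
  W_ref = 1e-12 W
Formula: SWL = 10 * log10(W / W_ref)
Compute ratio: W / W_ref = 12942400000000
Compute log10: log10(12942400000000) = 13.112015
Multiply: SWL = 10 * 13.112015 = 131.12

131.12 dB


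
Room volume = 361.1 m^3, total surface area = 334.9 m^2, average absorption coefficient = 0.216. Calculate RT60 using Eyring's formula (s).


Given values:
  V = 361.1 m^3, S = 334.9 m^2, alpha = 0.216
Formula: RT60 = 0.161 * V / (-S * ln(1 - alpha))
Compute ln(1 - 0.216) = ln(0.784) = -0.243346
Denominator: -334.9 * -0.243346 = 81.4966
Numerator: 0.161 * 361.1 = 58.1371
RT60 = 58.1371 / 81.4966 = 0.713

0.713 s


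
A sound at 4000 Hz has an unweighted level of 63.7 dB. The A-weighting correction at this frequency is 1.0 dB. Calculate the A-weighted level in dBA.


Given values:
  SPL = 63.7 dB
  A-weighting at 4000 Hz = 1.0 dB
Formula: L_A = SPL + A_weight
L_A = 63.7 + (1.0)
L_A = 64.7

64.7 dBA


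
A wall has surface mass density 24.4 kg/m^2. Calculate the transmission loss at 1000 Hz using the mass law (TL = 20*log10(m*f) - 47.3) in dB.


Given values:
  m = 24.4 kg/m^2, f = 1000 Hz
Formula: TL = 20 * log10(m * f) - 47.3
Compute m * f = 24.4 * 1000 = 24400.0
Compute log10(24400.0) = 4.38739
Compute 20 * 4.38739 = 87.7478
TL = 87.7478 - 47.3 = 40.45

40.45 dB


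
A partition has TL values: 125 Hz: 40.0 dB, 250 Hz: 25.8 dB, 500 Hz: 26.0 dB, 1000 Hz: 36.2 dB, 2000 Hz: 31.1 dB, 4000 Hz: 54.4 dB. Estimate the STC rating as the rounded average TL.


Given TL values at each frequency:
  125 Hz: 40.0 dB
  250 Hz: 25.8 dB
  500 Hz: 26.0 dB
  1000 Hz: 36.2 dB
  2000 Hz: 31.1 dB
  4000 Hz: 54.4 dB
Formula: STC ~ round(average of TL values)
Sum = 40.0 + 25.8 + 26.0 + 36.2 + 31.1 + 54.4 = 213.5
Average = 213.5 / 6 = 35.58
Rounded: 36

36


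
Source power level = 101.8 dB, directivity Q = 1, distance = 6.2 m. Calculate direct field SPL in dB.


Given values:
  Lw = 101.8 dB, Q = 1, r = 6.2 m
Formula: SPL = Lw + 10 * log10(Q / (4 * pi * r^2))
Compute 4 * pi * r^2 = 4 * pi * 6.2^2 = 483.0513
Compute Q / denom = 1 / 483.0513 = 0.00207017
Compute 10 * log10(0.00207017) = -26.8399
SPL = 101.8 + (-26.8399) = 74.96

74.96 dB


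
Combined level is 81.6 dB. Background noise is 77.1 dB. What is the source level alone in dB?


Given values:
  L_total = 81.6 dB, L_bg = 77.1 dB
Formula: L_source = 10 * log10(10^(L_total/10) - 10^(L_bg/10))
Convert to linear:
  10^(81.6/10) = 144543977.0746
  10^(77.1/10) = 51286138.3991
Difference: 144543977.0746 - 51286138.3991 = 93257838.6755
L_source = 10 * log10(93257838.6755) = 79.7

79.7 dB


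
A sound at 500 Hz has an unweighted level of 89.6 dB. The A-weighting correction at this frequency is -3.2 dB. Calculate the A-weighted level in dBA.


Given values:
  SPL = 89.6 dB
  A-weighting at 500 Hz = -3.2 dB
Formula: L_A = SPL + A_weight
L_A = 89.6 + (-3.2)
L_A = 86.4

86.4 dBA


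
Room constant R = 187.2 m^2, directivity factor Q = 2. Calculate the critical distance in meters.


Given values:
  R = 187.2 m^2, Q = 2
Formula: d_c = 0.141 * sqrt(Q * R)
Compute Q * R = 2 * 187.2 = 374.4
Compute sqrt(374.4) = 19.3494
d_c = 0.141 * 19.3494 = 2.728

2.728 m


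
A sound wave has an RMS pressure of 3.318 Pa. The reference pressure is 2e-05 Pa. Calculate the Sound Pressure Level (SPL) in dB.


Given values:
  p = 3.318 Pa
  p_ref = 2e-05 Pa
Formula: SPL = 20 * log10(p / p_ref)
Compute ratio: p / p_ref = 3.318 / 2e-05 = 165900
Compute log10: log10(165900) = 5.219846
Multiply: SPL = 20 * 5.219846 = 104.4

104.4 dB


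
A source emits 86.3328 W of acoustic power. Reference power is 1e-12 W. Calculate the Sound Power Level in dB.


Given values:
  W = 86.3328 W
  W_ref = 1e-12 W
Formula: SWL = 10 * log10(W / W_ref)
Compute ratio: W / W_ref = 86332800000000
Compute log10: log10(86332800000000) = 13.936176
Multiply: SWL = 10 * 13.936176 = 139.36

139.36 dB


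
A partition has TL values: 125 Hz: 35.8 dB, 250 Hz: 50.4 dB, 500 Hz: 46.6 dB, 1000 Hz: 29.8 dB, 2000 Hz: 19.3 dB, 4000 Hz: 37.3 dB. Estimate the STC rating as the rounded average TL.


Given TL values at each frequency:
  125 Hz: 35.8 dB
  250 Hz: 50.4 dB
  500 Hz: 46.6 dB
  1000 Hz: 29.8 dB
  2000 Hz: 19.3 dB
  4000 Hz: 37.3 dB
Formula: STC ~ round(average of TL values)
Sum = 35.8 + 50.4 + 46.6 + 29.8 + 19.3 + 37.3 = 219.2
Average = 219.2 / 6 = 36.53
Rounded: 37

37


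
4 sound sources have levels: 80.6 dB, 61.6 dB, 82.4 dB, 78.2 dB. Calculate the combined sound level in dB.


Formula: L_total = 10 * log10( sum(10^(Li/10)) )
  Source 1: 10^(80.6/10) = 114815362.1497
  Source 2: 10^(61.6/10) = 1445439.7707
  Source 3: 10^(82.4/10) = 173780082.8749
  Source 4: 10^(78.2/10) = 66069344.8008
Sum of linear values = 356110229.5961
L_total = 10 * log10(356110229.5961) = 85.52

85.52 dB


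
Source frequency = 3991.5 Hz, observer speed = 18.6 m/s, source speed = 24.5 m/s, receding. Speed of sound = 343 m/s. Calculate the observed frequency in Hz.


Given values:
  f_s = 3991.5 Hz, v_o = 18.6 m/s, v_s = 24.5 m/s
  Direction: receding
Formula: f_o = f_s * (c - v_o) / (c + v_s)
Numerator: c - v_o = 343 - 18.6 = 324.4
Denominator: c + v_s = 343 + 24.5 = 367.5
f_o = 3991.5 * 324.4 / 367.5 = 3523.38

3523.38 Hz


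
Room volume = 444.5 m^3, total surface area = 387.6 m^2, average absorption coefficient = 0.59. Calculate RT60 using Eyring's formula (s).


Given values:
  V = 444.5 m^3, S = 387.6 m^2, alpha = 0.59
Formula: RT60 = 0.161 * V / (-S * ln(1 - alpha))
Compute ln(1 - 0.59) = ln(0.41) = -0.891598
Denominator: -387.6 * -0.891598 = 345.5834
Numerator: 0.161 * 444.5 = 71.5645
RT60 = 71.5645 / 345.5834 = 0.207

0.207 s


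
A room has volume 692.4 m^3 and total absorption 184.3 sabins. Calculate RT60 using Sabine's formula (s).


Given values:
  V = 692.4 m^3
  A = 184.3 sabins
Formula: RT60 = 0.161 * V / A
Numerator: 0.161 * 692.4 = 111.4764
RT60 = 111.4764 / 184.3 = 0.605

0.605 s


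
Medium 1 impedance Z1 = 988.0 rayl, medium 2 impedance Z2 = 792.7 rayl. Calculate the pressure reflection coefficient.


Given values:
  Z1 = 988.0 rayl, Z2 = 792.7 rayl
Formula: R = (Z2 - Z1) / (Z2 + Z1)
Numerator: Z2 - Z1 = 792.7 - 988.0 = -195.3
Denominator: Z2 + Z1 = 792.7 + 988.0 = 1780.7
R = -195.3 / 1780.7 = -0.1097

-0.1097


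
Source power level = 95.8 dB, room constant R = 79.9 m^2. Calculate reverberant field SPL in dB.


Given values:
  Lw = 95.8 dB, R = 79.9 m^2
Formula: SPL = Lw + 10 * log10(4 / R)
Compute 4 / R = 4 / 79.9 = 0.050063
Compute 10 * log10(0.050063) = -13.0048
SPL = 95.8 + (-13.0048) = 82.8

82.8 dB


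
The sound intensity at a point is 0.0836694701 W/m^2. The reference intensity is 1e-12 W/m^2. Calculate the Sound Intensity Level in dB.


Given values:
  I = 0.0836694701 W/m^2
  I_ref = 1e-12 W/m^2
Formula: SIL = 10 * log10(I / I_ref)
Compute ratio: I / I_ref = 83669470100
Compute log10: log10(83669470100) = 10.922567
Multiply: SIL = 10 * 10.922567 = 109.23

109.23 dB


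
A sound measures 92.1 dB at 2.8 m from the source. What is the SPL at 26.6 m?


Given values:
  SPL1 = 92.1 dB, r1 = 2.8 m, r2 = 26.6 m
Formula: SPL2 = SPL1 - 20 * log10(r2 / r1)
Compute ratio: r2 / r1 = 26.6 / 2.8 = 9.5
Compute log10: log10(9.5) = 0.977724
Compute drop: 20 * 0.977724 = 19.5545
SPL2 = 92.1 - 19.5545 = 72.55

72.55 dB


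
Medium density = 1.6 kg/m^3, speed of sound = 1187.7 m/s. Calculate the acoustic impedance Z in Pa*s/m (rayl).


Given values:
  rho = 1.6 kg/m^3
  c = 1187.7 m/s
Formula: Z = rho * c
Z = 1.6 * 1187.7
Z = 1900.32

1900.32 rayl


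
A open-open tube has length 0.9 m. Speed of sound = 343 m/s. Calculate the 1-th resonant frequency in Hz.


Given values:
  Tube type: open-open, L = 0.9 m, c = 343 m/s, n = 1
Formula: f_n = n * c / (2 * L)
Compute 2 * L = 2 * 0.9 = 1.8
f = 1 * 343 / 1.8
f = 190.56

190.56 Hz


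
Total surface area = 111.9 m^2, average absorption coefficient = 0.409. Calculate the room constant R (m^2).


Given values:
  S = 111.9 m^2, alpha = 0.409
Formula: R = S * alpha / (1 - alpha)
Numerator: 111.9 * 0.409 = 45.7671
Denominator: 1 - 0.409 = 0.591
R = 45.7671 / 0.591 = 77.44

77.44 m^2


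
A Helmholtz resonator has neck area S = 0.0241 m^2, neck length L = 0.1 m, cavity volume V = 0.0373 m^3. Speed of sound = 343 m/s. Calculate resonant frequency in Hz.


Given values:
  S = 0.0241 m^2, L = 0.1 m, V = 0.0373 m^3, c = 343 m/s
Formula: f = (c / (2*pi)) * sqrt(S / (V * L))
Compute V * L = 0.0373 * 0.1 = 0.00373
Compute S / (V * L) = 0.0241 / 0.00373 = 6.4611
Compute sqrt(6.4611) = 2.541869
Compute c / (2*pi) = 343 / 6.283185 = 54.590148
f = 54.590148 * 2.541869 = 138.76

138.76 Hz


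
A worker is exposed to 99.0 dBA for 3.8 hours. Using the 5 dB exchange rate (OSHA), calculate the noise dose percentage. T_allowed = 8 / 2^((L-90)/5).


Given values:
  L = 99.0 dBA, T = 3.8 hours
Formula: T_allowed = 8 / 2^((L - 90) / 5)
Compute exponent: (99.0 - 90) / 5 = 1.8
Compute 2^(1.8) = 3.482202
T_allowed = 8 / 3.482202 = 2.297397 hours
Dose = (T / T_allowed) * 100
Dose = (3.8 / 2.297397) * 100 = 165.4

165.4 %


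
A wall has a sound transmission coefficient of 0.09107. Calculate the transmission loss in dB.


Given values:
  tau = 0.09107
Formula: TL = 10 * log10(1 / tau)
Compute 1 / tau = 1 / 0.09107 = 10.9806
Compute log10(10.9806) = 1.040626
TL = 10 * 1.040626 = 10.41

10.41 dB


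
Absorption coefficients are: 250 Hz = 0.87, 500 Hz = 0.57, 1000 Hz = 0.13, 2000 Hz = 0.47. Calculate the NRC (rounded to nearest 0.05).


Given values:
  a_250 = 0.87, a_500 = 0.57
  a_1000 = 0.13, a_2000 = 0.47
Formula: NRC = (a250 + a500 + a1000 + a2000) / 4
Sum = 0.87 + 0.57 + 0.13 + 0.47 = 2.04
NRC = 2.04 / 4 = 0.51
Rounded to nearest 0.05: 0.5

0.5


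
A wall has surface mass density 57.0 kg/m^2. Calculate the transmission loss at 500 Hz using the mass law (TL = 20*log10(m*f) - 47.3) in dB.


Given values:
  m = 57.0 kg/m^2, f = 500 Hz
Formula: TL = 20 * log10(m * f) - 47.3
Compute m * f = 57.0 * 500 = 28500.0
Compute log10(28500.0) = 4.454845
Compute 20 * 4.454845 = 89.0969
TL = 89.0969 - 47.3 = 41.8

41.8 dB


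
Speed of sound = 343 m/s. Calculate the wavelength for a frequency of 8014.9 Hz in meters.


Given values:
  c = 343 m/s, f = 8014.9 Hz
Formula: lambda = c / f
lambda = 343 / 8014.9
lambda = 0.0428

0.0428 m


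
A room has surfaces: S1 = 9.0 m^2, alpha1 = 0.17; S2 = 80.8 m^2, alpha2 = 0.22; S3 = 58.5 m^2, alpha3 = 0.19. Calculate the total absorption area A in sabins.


Given surfaces:
  Surface 1: 9.0 * 0.17 = 1.53
  Surface 2: 80.8 * 0.22 = 17.776
  Surface 3: 58.5 * 0.19 = 11.115
Formula: A = sum(Si * alpha_i)
A = 1.53 + 17.776 + 11.115
A = 30.42

30.42 sabins


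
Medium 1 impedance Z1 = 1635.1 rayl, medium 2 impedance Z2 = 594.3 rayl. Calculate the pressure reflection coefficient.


Given values:
  Z1 = 1635.1 rayl, Z2 = 594.3 rayl
Formula: R = (Z2 - Z1) / (Z2 + Z1)
Numerator: Z2 - Z1 = 594.3 - 1635.1 = -1040.8
Denominator: Z2 + Z1 = 594.3 + 1635.1 = 2229.4
R = -1040.8 / 2229.4 = -0.4669

-0.4669


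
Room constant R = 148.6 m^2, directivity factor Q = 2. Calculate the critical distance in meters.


Given values:
  R = 148.6 m^2, Q = 2
Formula: d_c = 0.141 * sqrt(Q * R)
Compute Q * R = 2 * 148.6 = 297.2
Compute sqrt(297.2) = 17.2395
d_c = 0.141 * 17.2395 = 2.431

2.431 m


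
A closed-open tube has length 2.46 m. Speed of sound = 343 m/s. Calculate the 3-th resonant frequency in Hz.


Given values:
  Tube type: closed-open, L = 2.46 m, c = 343 m/s, n = 3
Formula: f_n = (2n - 1) * c / (4 * L)
Compute 2n - 1 = 2*3 - 1 = 5
Compute 4 * L = 4 * 2.46 = 9.84
f = 5 * 343 / 9.84
f = 174.29

174.29 Hz


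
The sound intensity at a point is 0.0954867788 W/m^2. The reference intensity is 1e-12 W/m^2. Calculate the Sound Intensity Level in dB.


Given values:
  I = 0.0954867788 W/m^2
  I_ref = 1e-12 W/m^2
Formula: SIL = 10 * log10(I / I_ref)
Compute ratio: I / I_ref = 95486778800
Compute log10: log10(95486778800) = 10.979943
Multiply: SIL = 10 * 10.979943 = 109.8

109.8 dB


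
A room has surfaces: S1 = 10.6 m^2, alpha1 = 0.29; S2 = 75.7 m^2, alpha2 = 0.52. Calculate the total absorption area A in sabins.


Given surfaces:
  Surface 1: 10.6 * 0.29 = 3.074
  Surface 2: 75.7 * 0.52 = 39.364
Formula: A = sum(Si * alpha_i)
A = 3.074 + 39.364
A = 42.44

42.44 sabins


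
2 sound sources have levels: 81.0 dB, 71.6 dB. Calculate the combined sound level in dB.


Formula: L_total = 10 * log10( sum(10^(Li/10)) )
  Source 1: 10^(81.0/10) = 125892541.1794
  Source 2: 10^(71.6/10) = 14454397.7075
Sum of linear values = 140346938.8869
L_total = 10 * log10(140346938.8869) = 81.47

81.47 dB


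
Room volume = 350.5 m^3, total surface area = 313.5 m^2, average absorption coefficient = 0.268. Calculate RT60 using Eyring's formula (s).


Given values:
  V = 350.5 m^3, S = 313.5 m^2, alpha = 0.268
Formula: RT60 = 0.161 * V / (-S * ln(1 - alpha))
Compute ln(1 - 0.268) = ln(0.732) = -0.311975
Denominator: -313.5 * -0.311975 = 97.8042
Numerator: 0.161 * 350.5 = 56.4305
RT60 = 56.4305 / 97.8042 = 0.577

0.577 s


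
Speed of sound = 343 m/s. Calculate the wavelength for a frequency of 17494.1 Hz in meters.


Given values:
  c = 343 m/s, f = 17494.1 Hz
Formula: lambda = c / f
lambda = 343 / 17494.1
lambda = 0.0196

0.0196 m


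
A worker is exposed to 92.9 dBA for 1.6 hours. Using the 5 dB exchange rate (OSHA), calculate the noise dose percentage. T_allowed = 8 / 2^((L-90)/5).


Given values:
  L = 92.9 dBA, T = 1.6 hours
Formula: T_allowed = 8 / 2^((L - 90) / 5)
Compute exponent: (92.9 - 90) / 5 = 0.58
Compute 2^(0.58) = 1.494849
T_allowed = 8 / 1.494849 = 5.351711 hours
Dose = (T / T_allowed) * 100
Dose = (1.6 / 5.351711) * 100 = 29.9

29.9 %


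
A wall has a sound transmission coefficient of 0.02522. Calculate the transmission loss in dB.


Given values:
  tau = 0.02522
Formula: TL = 10 * log10(1 / tau)
Compute 1 / tau = 1 / 0.02522 = 39.6511
Compute log10(39.6511) = 1.598255
TL = 10 * 1.598255 = 15.98

15.98 dB


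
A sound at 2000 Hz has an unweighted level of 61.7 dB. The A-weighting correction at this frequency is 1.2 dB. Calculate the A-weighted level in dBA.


Given values:
  SPL = 61.7 dB
  A-weighting at 2000 Hz = 1.2 dB
Formula: L_A = SPL + A_weight
L_A = 61.7 + (1.2)
L_A = 62.9

62.9 dBA


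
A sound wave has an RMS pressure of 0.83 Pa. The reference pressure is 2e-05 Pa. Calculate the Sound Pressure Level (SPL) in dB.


Given values:
  p = 0.83 Pa
  p_ref = 2e-05 Pa
Formula: SPL = 20 * log10(p / p_ref)
Compute ratio: p / p_ref = 0.83 / 2e-05 = 41500
Compute log10: log10(41500) = 4.618048
Multiply: SPL = 20 * 4.618048 = 92.36

92.36 dB


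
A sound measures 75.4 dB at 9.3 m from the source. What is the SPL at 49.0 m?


Given values:
  SPL1 = 75.4 dB, r1 = 9.3 m, r2 = 49.0 m
Formula: SPL2 = SPL1 - 20 * log10(r2 / r1)
Compute ratio: r2 / r1 = 49.0 / 9.3 = 5.2688
Compute log10: log10(5.2688) = 0.721712
Compute drop: 20 * 0.721712 = 14.4342
SPL2 = 75.4 - 14.4342 = 60.97

60.97 dB


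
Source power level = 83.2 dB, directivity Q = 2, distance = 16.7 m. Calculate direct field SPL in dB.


Given values:
  Lw = 83.2 dB, Q = 2, r = 16.7 m
Formula: SPL = Lw + 10 * log10(Q / (4 * pi * r^2))
Compute 4 * pi * r^2 = 4 * pi * 16.7^2 = 3504.6351
Compute Q / denom = 2 / 3504.6351 = 0.00057067
Compute 10 * log10(0.00057067) = -32.4361
SPL = 83.2 + (-32.4361) = 50.76

50.76 dB


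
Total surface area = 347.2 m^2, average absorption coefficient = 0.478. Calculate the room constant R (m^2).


Given values:
  S = 347.2 m^2, alpha = 0.478
Formula: R = S * alpha / (1 - alpha)
Numerator: 347.2 * 0.478 = 165.9616
Denominator: 1 - 0.478 = 0.522
R = 165.9616 / 0.522 = 317.93

317.93 m^2


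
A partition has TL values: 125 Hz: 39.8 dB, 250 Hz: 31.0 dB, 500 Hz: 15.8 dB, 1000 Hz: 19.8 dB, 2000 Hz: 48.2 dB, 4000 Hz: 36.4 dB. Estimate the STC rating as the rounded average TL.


Given TL values at each frequency:
  125 Hz: 39.8 dB
  250 Hz: 31.0 dB
  500 Hz: 15.8 dB
  1000 Hz: 19.8 dB
  2000 Hz: 48.2 dB
  4000 Hz: 36.4 dB
Formula: STC ~ round(average of TL values)
Sum = 39.8 + 31.0 + 15.8 + 19.8 + 48.2 + 36.4 = 191.0
Average = 191.0 / 6 = 31.83
Rounded: 32

32


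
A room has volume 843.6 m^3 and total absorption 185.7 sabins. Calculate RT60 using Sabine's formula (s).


Given values:
  V = 843.6 m^3
  A = 185.7 sabins
Formula: RT60 = 0.161 * V / A
Numerator: 0.161 * 843.6 = 135.8196
RT60 = 135.8196 / 185.7 = 0.731

0.731 s


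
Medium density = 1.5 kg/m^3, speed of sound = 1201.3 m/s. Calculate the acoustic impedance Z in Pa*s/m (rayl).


Given values:
  rho = 1.5 kg/m^3
  c = 1201.3 m/s
Formula: Z = rho * c
Z = 1.5 * 1201.3
Z = 1801.95

1801.95 rayl


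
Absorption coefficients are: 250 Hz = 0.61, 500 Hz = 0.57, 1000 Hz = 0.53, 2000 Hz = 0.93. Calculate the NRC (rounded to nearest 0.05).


Given values:
  a_250 = 0.61, a_500 = 0.57
  a_1000 = 0.53, a_2000 = 0.93
Formula: NRC = (a250 + a500 + a1000 + a2000) / 4
Sum = 0.61 + 0.57 + 0.53 + 0.93 = 2.64
NRC = 2.64 / 4 = 0.66
Rounded to nearest 0.05: 0.65

0.65


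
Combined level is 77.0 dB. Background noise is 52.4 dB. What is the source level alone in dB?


Given values:
  L_total = 77.0 dB, L_bg = 52.4 dB
Formula: L_source = 10 * log10(10^(L_total/10) - 10^(L_bg/10))
Convert to linear:
  10^(77.0/10) = 50118723.3627
  10^(52.4/10) = 173780.0829
Difference: 50118723.3627 - 173780.0829 = 49944943.2798
L_source = 10 * log10(49944943.2798) = 76.98

76.98 dB


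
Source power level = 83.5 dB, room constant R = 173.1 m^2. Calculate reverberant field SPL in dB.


Given values:
  Lw = 83.5 dB, R = 173.1 m^2
Formula: SPL = Lw + 10 * log10(4 / R)
Compute 4 / R = 4 / 173.1 = 0.023108
Compute 10 * log10(0.023108) = -16.3624
SPL = 83.5 + (-16.3624) = 67.14

67.14 dB


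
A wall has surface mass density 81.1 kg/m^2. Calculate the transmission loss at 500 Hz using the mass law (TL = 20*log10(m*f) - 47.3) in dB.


Given values:
  m = 81.1 kg/m^2, f = 500 Hz
Formula: TL = 20 * log10(m * f) - 47.3
Compute m * f = 81.1 * 500 = 40550.0
Compute log10(40550.0) = 4.607991
Compute 20 * 4.607991 = 92.1598
TL = 92.1598 - 47.3 = 44.86

44.86 dB


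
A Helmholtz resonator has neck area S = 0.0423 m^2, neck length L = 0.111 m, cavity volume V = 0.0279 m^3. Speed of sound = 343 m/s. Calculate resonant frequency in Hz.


Given values:
  S = 0.0423 m^2, L = 0.111 m, V = 0.0279 m^3, c = 343 m/s
Formula: f = (c / (2*pi)) * sqrt(S / (V * L))
Compute V * L = 0.0279 * 0.111 = 0.0030969
Compute S / (V * L) = 0.0423 / 0.0030969 = 13.6588
Compute sqrt(13.6588) = 3.695781
Compute c / (2*pi) = 343 / 6.283185 = 54.590148
f = 54.590148 * 3.695781 = 201.75

201.75 Hz


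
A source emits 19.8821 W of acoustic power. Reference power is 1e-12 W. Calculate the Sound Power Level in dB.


Given values:
  W = 19.8821 W
  W_ref = 1e-12 W
Formula: SWL = 10 * log10(W / W_ref)
Compute ratio: W / W_ref = 19882100000000
Compute log10: log10(19882100000000) = 13.298462
Multiply: SWL = 10 * 13.298462 = 132.98

132.98 dB


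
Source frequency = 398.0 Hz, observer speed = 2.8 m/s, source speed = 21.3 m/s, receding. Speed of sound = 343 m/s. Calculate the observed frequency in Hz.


Given values:
  f_s = 398.0 Hz, v_o = 2.8 m/s, v_s = 21.3 m/s
  Direction: receding
Formula: f_o = f_s * (c - v_o) / (c + v_s)
Numerator: c - v_o = 343 - 2.8 = 340.2
Denominator: c + v_s = 343 + 21.3 = 364.3
f_o = 398.0 * 340.2 / 364.3 = 371.67

371.67 Hz


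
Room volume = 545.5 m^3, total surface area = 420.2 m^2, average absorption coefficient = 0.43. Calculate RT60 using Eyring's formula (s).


Given values:
  V = 545.5 m^3, S = 420.2 m^2, alpha = 0.43
Formula: RT60 = 0.161 * V / (-S * ln(1 - alpha))
Compute ln(1 - 0.43) = ln(0.57) = -0.562119
Denominator: -420.2 * -0.562119 = 236.2024
Numerator: 0.161 * 545.5 = 87.8255
RT60 = 87.8255 / 236.2024 = 0.372

0.372 s


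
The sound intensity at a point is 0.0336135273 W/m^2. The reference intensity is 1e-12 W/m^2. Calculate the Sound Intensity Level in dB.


Given values:
  I = 0.0336135273 W/m^2
  I_ref = 1e-12 W/m^2
Formula: SIL = 10 * log10(I / I_ref)
Compute ratio: I / I_ref = 33613527300
Compute log10: log10(33613527300) = 10.526514
Multiply: SIL = 10 * 10.526514 = 105.27

105.27 dB


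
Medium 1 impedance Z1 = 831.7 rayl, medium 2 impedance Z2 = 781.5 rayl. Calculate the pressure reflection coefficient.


Given values:
  Z1 = 831.7 rayl, Z2 = 781.5 rayl
Formula: R = (Z2 - Z1) / (Z2 + Z1)
Numerator: Z2 - Z1 = 781.5 - 831.7 = -50.2
Denominator: Z2 + Z1 = 781.5 + 831.7 = 1613.2
R = -50.2 / 1613.2 = -0.0311

-0.0311


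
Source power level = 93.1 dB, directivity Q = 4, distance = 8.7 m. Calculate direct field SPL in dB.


Given values:
  Lw = 93.1 dB, Q = 4, r = 8.7 m
Formula: SPL = Lw + 10 * log10(Q / (4 * pi * r^2))
Compute 4 * pi * r^2 = 4 * pi * 8.7^2 = 951.1486
Compute Q / denom = 4 / 951.1486 = 0.00420544
Compute 10 * log10(0.00420544) = -23.7619
SPL = 93.1 + (-23.7619) = 69.34

69.34 dB


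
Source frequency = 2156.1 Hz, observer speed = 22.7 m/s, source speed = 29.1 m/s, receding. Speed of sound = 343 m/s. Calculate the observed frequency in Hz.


Given values:
  f_s = 2156.1 Hz, v_o = 22.7 m/s, v_s = 29.1 m/s
  Direction: receding
Formula: f_o = f_s * (c - v_o) / (c + v_s)
Numerator: c - v_o = 343 - 22.7 = 320.3
Denominator: c + v_s = 343 + 29.1 = 372.1
f_o = 2156.1 * 320.3 / 372.1 = 1855.95

1855.95 Hz


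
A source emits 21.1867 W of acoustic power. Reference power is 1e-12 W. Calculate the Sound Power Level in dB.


Given values:
  W = 21.1867 W
  W_ref = 1e-12 W
Formula: SWL = 10 * log10(W / W_ref)
Compute ratio: W / W_ref = 21186700000000
Compute log10: log10(21186700000000) = 13.326063
Multiply: SWL = 10 * 13.326063 = 133.26

133.26 dB


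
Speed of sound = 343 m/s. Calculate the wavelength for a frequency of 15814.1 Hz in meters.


Given values:
  c = 343 m/s, f = 15814.1 Hz
Formula: lambda = c / f
lambda = 343 / 15814.1
lambda = 0.0217

0.0217 m


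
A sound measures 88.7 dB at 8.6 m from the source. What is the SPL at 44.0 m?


Given values:
  SPL1 = 88.7 dB, r1 = 8.6 m, r2 = 44.0 m
Formula: SPL2 = SPL1 - 20 * log10(r2 / r1)
Compute ratio: r2 / r1 = 44.0 / 8.6 = 5.1163
Compute log10: log10(5.1163) = 0.708956
Compute drop: 20 * 0.708956 = 14.1791
SPL2 = 88.7 - 14.1791 = 74.52

74.52 dB


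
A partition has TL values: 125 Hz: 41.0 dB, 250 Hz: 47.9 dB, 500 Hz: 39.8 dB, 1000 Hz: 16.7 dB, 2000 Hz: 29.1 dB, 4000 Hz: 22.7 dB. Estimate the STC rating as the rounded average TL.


Given TL values at each frequency:
  125 Hz: 41.0 dB
  250 Hz: 47.9 dB
  500 Hz: 39.8 dB
  1000 Hz: 16.7 dB
  2000 Hz: 29.1 dB
  4000 Hz: 22.7 dB
Formula: STC ~ round(average of TL values)
Sum = 41.0 + 47.9 + 39.8 + 16.7 + 29.1 + 22.7 = 197.2
Average = 197.2 / 6 = 32.87
Rounded: 33

33


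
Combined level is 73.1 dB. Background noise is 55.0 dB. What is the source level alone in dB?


Given values:
  L_total = 73.1 dB, L_bg = 55.0 dB
Formula: L_source = 10 * log10(10^(L_total/10) - 10^(L_bg/10))
Convert to linear:
  10^(73.1/10) = 20417379.4467
  10^(55.0/10) = 316227.766
Difference: 20417379.4467 - 316227.766 = 20101151.6807
L_source = 10 * log10(20101151.6807) = 73.03

73.03 dB


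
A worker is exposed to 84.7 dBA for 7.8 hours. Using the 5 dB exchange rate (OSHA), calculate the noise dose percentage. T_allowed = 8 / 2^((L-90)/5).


Given values:
  L = 84.7 dBA, T = 7.8 hours
Formula: T_allowed = 8 / 2^((L - 90) / 5)
Compute exponent: (84.7 - 90) / 5 = -1.06
Compute 2^(-1.06) = 0.479632
T_allowed = 8 / 0.479632 = 16.679454 hours
Dose = (T / T_allowed) * 100
Dose = (7.8 / 16.679454) * 100 = 46.76

46.76 %


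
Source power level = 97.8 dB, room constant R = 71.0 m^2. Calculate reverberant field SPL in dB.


Given values:
  Lw = 97.8 dB, R = 71.0 m^2
Formula: SPL = Lw + 10 * log10(4 / R)
Compute 4 / R = 4 / 71.0 = 0.056338
Compute 10 * log10(0.056338) = -12.492
SPL = 97.8 + (-12.492) = 85.31

85.31 dB


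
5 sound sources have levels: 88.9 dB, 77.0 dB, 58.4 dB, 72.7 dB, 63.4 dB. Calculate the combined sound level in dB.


Formula: L_total = 10 * log10( sum(10^(Li/10)) )
  Source 1: 10^(88.9/10) = 776247116.6287
  Source 2: 10^(77.0/10) = 50118723.3627
  Source 3: 10^(58.4/10) = 691830.9709
  Source 4: 10^(72.7/10) = 18620871.3666
  Source 5: 10^(63.4/10) = 2187761.6239
Sum of linear values = 847866303.9528
L_total = 10 * log10(847866303.9528) = 89.28

89.28 dB


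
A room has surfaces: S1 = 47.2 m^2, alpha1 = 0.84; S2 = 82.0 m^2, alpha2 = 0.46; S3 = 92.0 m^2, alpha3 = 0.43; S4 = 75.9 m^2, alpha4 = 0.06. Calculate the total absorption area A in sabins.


Given surfaces:
  Surface 1: 47.2 * 0.84 = 39.648
  Surface 2: 82.0 * 0.46 = 37.72
  Surface 3: 92.0 * 0.43 = 39.56
  Surface 4: 75.9 * 0.06 = 4.554
Formula: A = sum(Si * alpha_i)
A = 39.648 + 37.72 + 39.56 + 4.554
A = 121.48

121.48 sabins


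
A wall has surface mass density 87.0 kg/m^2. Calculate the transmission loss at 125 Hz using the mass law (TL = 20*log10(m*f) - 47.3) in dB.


Given values:
  m = 87.0 kg/m^2, f = 125 Hz
Formula: TL = 20 * log10(m * f) - 47.3
Compute m * f = 87.0 * 125 = 10875.0
Compute log10(10875.0) = 4.036429
Compute 20 * 4.036429 = 80.7286
TL = 80.7286 - 47.3 = 33.43

33.43 dB


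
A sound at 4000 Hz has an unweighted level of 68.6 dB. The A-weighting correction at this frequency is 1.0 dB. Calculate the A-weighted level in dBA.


Given values:
  SPL = 68.6 dB
  A-weighting at 4000 Hz = 1.0 dB
Formula: L_A = SPL + A_weight
L_A = 68.6 + (1.0)
L_A = 69.6

69.6 dBA


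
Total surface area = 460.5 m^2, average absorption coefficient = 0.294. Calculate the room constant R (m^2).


Given values:
  S = 460.5 m^2, alpha = 0.294
Formula: R = S * alpha / (1 - alpha)
Numerator: 460.5 * 0.294 = 135.387
Denominator: 1 - 0.294 = 0.706
R = 135.387 / 0.706 = 191.77

191.77 m^2


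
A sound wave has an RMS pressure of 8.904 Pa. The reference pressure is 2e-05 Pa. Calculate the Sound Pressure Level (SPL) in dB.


Given values:
  p = 8.904 Pa
  p_ref = 2e-05 Pa
Formula: SPL = 20 * log10(p / p_ref)
Compute ratio: p / p_ref = 8.904 / 2e-05 = 445200
Compute log10: log10(445200) = 5.648555
Multiply: SPL = 20 * 5.648555 = 112.97

112.97 dB


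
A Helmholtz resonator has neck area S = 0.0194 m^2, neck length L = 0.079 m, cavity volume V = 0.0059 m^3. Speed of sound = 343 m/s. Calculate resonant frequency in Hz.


Given values:
  S = 0.0194 m^2, L = 0.079 m, V = 0.0059 m^3, c = 343 m/s
Formula: f = (c / (2*pi)) * sqrt(S / (V * L))
Compute V * L = 0.0059 * 0.079 = 0.0004661
Compute S / (V * L) = 0.0194 / 0.0004661 = 41.622
Compute sqrt(41.622) = 6.451511
Compute c / (2*pi) = 343 / 6.283185 = 54.590148
f = 54.590148 * 6.451511 = 352.19

352.19 Hz


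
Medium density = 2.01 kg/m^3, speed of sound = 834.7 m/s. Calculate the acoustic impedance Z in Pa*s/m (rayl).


Given values:
  rho = 2.01 kg/m^3
  c = 834.7 m/s
Formula: Z = rho * c
Z = 2.01 * 834.7
Z = 1677.75

1677.75 rayl


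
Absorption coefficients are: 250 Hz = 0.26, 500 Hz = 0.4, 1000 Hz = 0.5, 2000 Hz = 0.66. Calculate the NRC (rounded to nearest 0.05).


Given values:
  a_250 = 0.26, a_500 = 0.4
  a_1000 = 0.5, a_2000 = 0.66
Formula: NRC = (a250 + a500 + a1000 + a2000) / 4
Sum = 0.26 + 0.4 + 0.5 + 0.66 = 1.82
NRC = 1.82 / 4 = 0.455
Rounded to nearest 0.05: 0.45

0.45


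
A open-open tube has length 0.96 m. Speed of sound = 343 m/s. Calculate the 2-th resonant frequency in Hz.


Given values:
  Tube type: open-open, L = 0.96 m, c = 343 m/s, n = 2
Formula: f_n = n * c / (2 * L)
Compute 2 * L = 2 * 0.96 = 1.92
f = 2 * 343 / 1.92
f = 357.29

357.29 Hz


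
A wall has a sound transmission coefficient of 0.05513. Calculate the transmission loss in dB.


Given values:
  tau = 0.05513
Formula: TL = 10 * log10(1 / tau)
Compute 1 / tau = 1 / 0.05513 = 18.1389
Compute log10(18.1389) = 1.258611
TL = 10 * 1.258611 = 12.59

12.59 dB


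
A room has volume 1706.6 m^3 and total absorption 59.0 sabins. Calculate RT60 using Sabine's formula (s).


Given values:
  V = 1706.6 m^3
  A = 59.0 sabins
Formula: RT60 = 0.161 * V / A
Numerator: 0.161 * 1706.6 = 274.7626
RT60 = 274.7626 / 59.0 = 4.657

4.657 s


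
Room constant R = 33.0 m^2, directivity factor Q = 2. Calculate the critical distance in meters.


Given values:
  R = 33.0 m^2, Q = 2
Formula: d_c = 0.141 * sqrt(Q * R)
Compute Q * R = 2 * 33.0 = 66.0
Compute sqrt(66.0) = 8.124
d_c = 0.141 * 8.124 = 1.145

1.145 m


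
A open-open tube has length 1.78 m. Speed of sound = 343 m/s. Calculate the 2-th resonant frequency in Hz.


Given values:
  Tube type: open-open, L = 1.78 m, c = 343 m/s, n = 2
Formula: f_n = n * c / (2 * L)
Compute 2 * L = 2 * 1.78 = 3.56
f = 2 * 343 / 3.56
f = 192.7

192.7 Hz


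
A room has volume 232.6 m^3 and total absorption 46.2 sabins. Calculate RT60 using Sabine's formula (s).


Given values:
  V = 232.6 m^3
  A = 46.2 sabins
Formula: RT60 = 0.161 * V / A
Numerator: 0.161 * 232.6 = 37.4486
RT60 = 37.4486 / 46.2 = 0.811

0.811 s


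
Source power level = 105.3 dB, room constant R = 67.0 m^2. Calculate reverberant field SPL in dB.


Given values:
  Lw = 105.3 dB, R = 67.0 m^2
Formula: SPL = Lw + 10 * log10(4 / R)
Compute 4 / R = 4 / 67.0 = 0.059701
Compute 10 * log10(0.059701) = -12.2402
SPL = 105.3 + (-12.2402) = 93.06

93.06 dB


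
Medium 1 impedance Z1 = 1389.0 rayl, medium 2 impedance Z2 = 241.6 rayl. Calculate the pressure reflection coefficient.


Given values:
  Z1 = 1389.0 rayl, Z2 = 241.6 rayl
Formula: R = (Z2 - Z1) / (Z2 + Z1)
Numerator: Z2 - Z1 = 241.6 - 1389.0 = -1147.4
Denominator: Z2 + Z1 = 241.6 + 1389.0 = 1630.6
R = -1147.4 / 1630.6 = -0.7037

-0.7037


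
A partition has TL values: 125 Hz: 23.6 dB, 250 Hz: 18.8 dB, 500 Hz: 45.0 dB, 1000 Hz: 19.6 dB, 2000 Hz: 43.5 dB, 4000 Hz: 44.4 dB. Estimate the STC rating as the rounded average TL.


Given TL values at each frequency:
  125 Hz: 23.6 dB
  250 Hz: 18.8 dB
  500 Hz: 45.0 dB
  1000 Hz: 19.6 dB
  2000 Hz: 43.5 dB
  4000 Hz: 44.4 dB
Formula: STC ~ round(average of TL values)
Sum = 23.6 + 18.8 + 45.0 + 19.6 + 43.5 + 44.4 = 194.9
Average = 194.9 / 6 = 32.48
Rounded: 32

32


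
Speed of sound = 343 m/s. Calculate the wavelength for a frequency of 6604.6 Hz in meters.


Given values:
  c = 343 m/s, f = 6604.6 Hz
Formula: lambda = c / f
lambda = 343 / 6604.6
lambda = 0.0519

0.0519 m


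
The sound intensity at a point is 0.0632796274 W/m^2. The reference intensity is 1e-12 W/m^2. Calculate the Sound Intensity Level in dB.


Given values:
  I = 0.0632796274 W/m^2
  I_ref = 1e-12 W/m^2
Formula: SIL = 10 * log10(I / I_ref)
Compute ratio: I / I_ref = 63279627400
Compute log10: log10(63279627400) = 10.801264
Multiply: SIL = 10 * 10.801264 = 108.01

108.01 dB


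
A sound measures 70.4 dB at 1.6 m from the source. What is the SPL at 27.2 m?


Given values:
  SPL1 = 70.4 dB, r1 = 1.6 m, r2 = 27.2 m
Formula: SPL2 = SPL1 - 20 * log10(r2 / r1)
Compute ratio: r2 / r1 = 27.2 / 1.6 = 17.0
Compute log10: log10(17.0) = 1.230449
Compute drop: 20 * 1.230449 = 24.609
SPL2 = 70.4 - 24.609 = 45.79

45.79 dB


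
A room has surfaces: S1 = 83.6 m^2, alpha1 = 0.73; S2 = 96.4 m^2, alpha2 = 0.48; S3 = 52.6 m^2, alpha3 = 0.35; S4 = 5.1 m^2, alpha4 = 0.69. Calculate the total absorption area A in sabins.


Given surfaces:
  Surface 1: 83.6 * 0.73 = 61.028
  Surface 2: 96.4 * 0.48 = 46.272
  Surface 3: 52.6 * 0.35 = 18.41
  Surface 4: 5.1 * 0.69 = 3.519
Formula: A = sum(Si * alpha_i)
A = 61.028 + 46.272 + 18.41 + 3.519
A = 129.23

129.23 sabins


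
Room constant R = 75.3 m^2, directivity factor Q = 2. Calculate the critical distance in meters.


Given values:
  R = 75.3 m^2, Q = 2
Formula: d_c = 0.141 * sqrt(Q * R)
Compute Q * R = 2 * 75.3 = 150.6
Compute sqrt(150.6) = 12.2719
d_c = 0.141 * 12.2719 = 1.73

1.73 m


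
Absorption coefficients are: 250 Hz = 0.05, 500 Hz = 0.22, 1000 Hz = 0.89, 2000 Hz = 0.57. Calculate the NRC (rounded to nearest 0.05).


Given values:
  a_250 = 0.05, a_500 = 0.22
  a_1000 = 0.89, a_2000 = 0.57
Formula: NRC = (a250 + a500 + a1000 + a2000) / 4
Sum = 0.05 + 0.22 + 0.89 + 0.57 = 1.73
NRC = 1.73 / 4 = 0.4325
Rounded to nearest 0.05: 0.45

0.45


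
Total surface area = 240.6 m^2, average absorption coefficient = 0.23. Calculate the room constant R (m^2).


Given values:
  S = 240.6 m^2, alpha = 0.23
Formula: R = S * alpha / (1 - alpha)
Numerator: 240.6 * 0.23 = 55.338
Denominator: 1 - 0.23 = 0.77
R = 55.338 / 0.77 = 71.87

71.87 m^2


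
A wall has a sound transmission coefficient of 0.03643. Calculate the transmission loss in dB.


Given values:
  tau = 0.03643
Formula: TL = 10 * log10(1 / tau)
Compute 1 / tau = 1 / 0.03643 = 27.4499
Compute log10(27.4499) = 1.438541
TL = 10 * 1.438541 = 14.39

14.39 dB


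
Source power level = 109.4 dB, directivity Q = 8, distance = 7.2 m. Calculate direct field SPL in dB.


Given values:
  Lw = 109.4 dB, Q = 8, r = 7.2 m
Formula: SPL = Lw + 10 * log10(Q / (4 * pi * r^2))
Compute 4 * pi * r^2 = 4 * pi * 7.2^2 = 651.4407
Compute Q / denom = 8 / 651.4407 = 0.01228047
Compute 10 * log10(0.01228047) = -19.1079
SPL = 109.4 + (-19.1079) = 90.29

90.29 dB


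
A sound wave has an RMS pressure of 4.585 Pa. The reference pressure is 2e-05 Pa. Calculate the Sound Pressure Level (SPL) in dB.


Given values:
  p = 4.585 Pa
  p_ref = 2e-05 Pa
Formula: SPL = 20 * log10(p / p_ref)
Compute ratio: p / p_ref = 4.585 / 2e-05 = 229250
Compute log10: log10(229250) = 5.360309
Multiply: SPL = 20 * 5.360309 = 107.21

107.21 dB


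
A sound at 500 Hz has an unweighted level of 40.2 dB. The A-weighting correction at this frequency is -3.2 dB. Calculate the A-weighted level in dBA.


Given values:
  SPL = 40.2 dB
  A-weighting at 500 Hz = -3.2 dB
Formula: L_A = SPL + A_weight
L_A = 40.2 + (-3.2)
L_A = 37.0

37.0 dBA


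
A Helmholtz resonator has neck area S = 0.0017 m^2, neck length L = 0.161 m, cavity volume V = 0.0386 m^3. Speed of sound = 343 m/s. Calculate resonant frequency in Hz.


Given values:
  S = 0.0017 m^2, L = 0.161 m, V = 0.0386 m^3, c = 343 m/s
Formula: f = (c / (2*pi)) * sqrt(S / (V * L))
Compute V * L = 0.0386 * 0.161 = 0.0062146
Compute S / (V * L) = 0.0017 / 0.0062146 = 0.2735
Compute sqrt(0.2735) = 0.522972
Compute c / (2*pi) = 343 / 6.283185 = 54.590148
f = 54.590148 * 0.522972 = 28.55

28.55 Hz


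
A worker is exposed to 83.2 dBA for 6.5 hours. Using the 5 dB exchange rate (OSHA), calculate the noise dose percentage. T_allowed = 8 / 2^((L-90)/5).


Given values:
  L = 83.2 dBA, T = 6.5 hours
Formula: T_allowed = 8 / 2^((L - 90) / 5)
Compute exponent: (83.2 - 90) / 5 = -1.36
Compute 2^(-1.36) = 0.389582
T_allowed = 8 / 0.389582 = 20.53483 hours
Dose = (T / T_allowed) * 100
Dose = (6.5 / 20.53483) * 100 = 31.65

31.65 %


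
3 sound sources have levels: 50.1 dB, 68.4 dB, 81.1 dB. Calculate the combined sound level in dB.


Formula: L_total = 10 * log10( sum(10^(Li/10)) )
  Source 1: 10^(50.1/10) = 102329.2992
  Source 2: 10^(68.4/10) = 6918309.7092
  Source 3: 10^(81.1/10) = 128824955.1693
Sum of linear values = 135845594.1777
L_total = 10 * log10(135845594.1777) = 81.33

81.33 dB


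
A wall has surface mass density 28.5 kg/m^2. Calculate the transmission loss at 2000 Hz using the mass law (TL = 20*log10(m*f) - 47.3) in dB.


Given values:
  m = 28.5 kg/m^2, f = 2000 Hz
Formula: TL = 20 * log10(m * f) - 47.3
Compute m * f = 28.5 * 2000 = 57000.0
Compute log10(57000.0) = 4.755875
Compute 20 * 4.755875 = 95.1175
TL = 95.1175 - 47.3 = 47.82

47.82 dB


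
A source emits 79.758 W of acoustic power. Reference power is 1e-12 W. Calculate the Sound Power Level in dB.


Given values:
  W = 79.758 W
  W_ref = 1e-12 W
Formula: SWL = 10 * log10(W / W_ref)
Compute ratio: W / W_ref = 79758000000000
Compute log10: log10(79758000000000) = 13.901774
Multiply: SWL = 10 * 13.901774 = 139.02

139.02 dB


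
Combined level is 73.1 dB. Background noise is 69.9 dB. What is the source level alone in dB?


Given values:
  L_total = 73.1 dB, L_bg = 69.9 dB
Formula: L_source = 10 * log10(10^(L_total/10) - 10^(L_bg/10))
Convert to linear:
  10^(73.1/10) = 20417379.4467
  10^(69.9/10) = 9772372.2096
Difference: 20417379.4467 - 9772372.2096 = 10645007.2371
L_source = 10 * log10(10645007.2371) = 70.27

70.27 dB


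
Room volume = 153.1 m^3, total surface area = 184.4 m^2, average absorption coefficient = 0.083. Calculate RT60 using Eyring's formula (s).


Given values:
  V = 153.1 m^3, S = 184.4 m^2, alpha = 0.083
Formula: RT60 = 0.161 * V / (-S * ln(1 - alpha))
Compute ln(1 - 0.083) = ln(0.917) = -0.086648
Denominator: -184.4 * -0.086648 = 15.9779
Numerator: 0.161 * 153.1 = 24.6491
RT60 = 24.6491 / 15.9779 = 1.543

1.543 s


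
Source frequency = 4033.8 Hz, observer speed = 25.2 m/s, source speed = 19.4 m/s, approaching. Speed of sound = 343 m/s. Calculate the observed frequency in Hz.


Given values:
  f_s = 4033.8 Hz, v_o = 25.2 m/s, v_s = 19.4 m/s
  Direction: approaching
Formula: f_o = f_s * (c + v_o) / (c - v_s)
Numerator: c + v_o = 343 + 25.2 = 368.2
Denominator: c - v_s = 343 - 19.4 = 323.6
f_o = 4033.8 * 368.2 / 323.6 = 4589.76

4589.76 Hz


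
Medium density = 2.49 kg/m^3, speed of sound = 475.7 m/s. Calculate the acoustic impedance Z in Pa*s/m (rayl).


Given values:
  rho = 2.49 kg/m^3
  c = 475.7 m/s
Formula: Z = rho * c
Z = 2.49 * 475.7
Z = 1184.49

1184.49 rayl


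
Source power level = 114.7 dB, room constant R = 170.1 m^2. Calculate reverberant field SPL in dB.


Given values:
  Lw = 114.7 dB, R = 170.1 m^2
Formula: SPL = Lw + 10 * log10(4 / R)
Compute 4 / R = 4 / 170.1 = 0.023516
Compute 10 * log10(0.023516) = -16.2864
SPL = 114.7 + (-16.2864) = 98.41

98.41 dB


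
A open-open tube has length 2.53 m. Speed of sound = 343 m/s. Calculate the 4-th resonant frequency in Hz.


Given values:
  Tube type: open-open, L = 2.53 m, c = 343 m/s, n = 4
Formula: f_n = n * c / (2 * L)
Compute 2 * L = 2 * 2.53 = 5.06
f = 4 * 343 / 5.06
f = 271.15

271.15 Hz


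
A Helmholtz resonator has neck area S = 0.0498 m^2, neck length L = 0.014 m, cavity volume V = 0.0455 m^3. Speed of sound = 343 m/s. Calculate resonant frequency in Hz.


Given values:
  S = 0.0498 m^2, L = 0.014 m, V = 0.0455 m^3, c = 343 m/s
Formula: f = (c / (2*pi)) * sqrt(S / (V * L))
Compute V * L = 0.0455 * 0.014 = 0.000637
Compute S / (V * L) = 0.0498 / 0.000637 = 78.179
Compute sqrt(78.179) = 8.841889
Compute c / (2*pi) = 343 / 6.283185 = 54.590148
f = 54.590148 * 8.841889 = 482.68

482.68 Hz


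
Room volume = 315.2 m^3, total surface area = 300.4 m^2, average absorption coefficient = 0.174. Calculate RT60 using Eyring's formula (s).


Given values:
  V = 315.2 m^3, S = 300.4 m^2, alpha = 0.174
Formula: RT60 = 0.161 * V / (-S * ln(1 - alpha))
Compute ln(1 - 0.174) = ln(0.826) = -0.191161
Denominator: -300.4 * -0.191161 = 57.4248
Numerator: 0.161 * 315.2 = 50.7472
RT60 = 50.7472 / 57.4248 = 0.884

0.884 s
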